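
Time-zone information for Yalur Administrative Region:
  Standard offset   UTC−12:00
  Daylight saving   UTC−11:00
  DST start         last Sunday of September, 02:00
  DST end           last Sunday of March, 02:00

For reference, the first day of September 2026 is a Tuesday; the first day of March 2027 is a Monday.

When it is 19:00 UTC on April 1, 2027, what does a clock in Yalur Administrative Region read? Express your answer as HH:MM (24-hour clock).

07:00

1 September 2026 is a Tuesday, so Sundays fall on 6, 13, 20, 27; the last is September 27.
1 March 2027 is a Monday, so Sundays fall on 7, 14, 21, 28; the last is March 28.
At the standard offset (UTC−12:00), 19:00 UTC − 12h = 07:00 Yalur Administrative Region standard time.
Daylight saving runs 27 September 2026 – 28 March 2027; the standard-time date in Yalur Administrative Region, April 1, 2027, is outside that window, so Yalur Administrative Region is on standard time at UTC−12:00.
19:00 UTC − 12h = 07:00 local.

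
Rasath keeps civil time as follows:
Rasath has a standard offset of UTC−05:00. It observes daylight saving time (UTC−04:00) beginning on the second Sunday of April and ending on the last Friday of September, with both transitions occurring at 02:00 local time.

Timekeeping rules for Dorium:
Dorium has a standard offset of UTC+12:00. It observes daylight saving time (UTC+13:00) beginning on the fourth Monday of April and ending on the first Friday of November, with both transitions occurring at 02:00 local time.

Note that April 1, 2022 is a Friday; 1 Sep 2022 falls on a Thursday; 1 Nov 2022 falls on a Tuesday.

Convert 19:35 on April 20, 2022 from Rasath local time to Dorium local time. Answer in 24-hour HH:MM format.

11:35

1 April 2022 is a Friday, so the first Sunday is April 3 and the second is April 10.
1 September 2022 is a Thursday, so Fridays fall on 2, 9, 16, 23, 30; the last is September 30.
April 20, 2022 lies within the daylight-saving period (10 April – 30 September), so Rasath is on daylight time, UTC−04:00.
19:35 Rasath + 4h = 23:35 UTC.
1 April 2022 is a Friday, so the first Monday is April 4 and the fourth is April 25.
1 November 2022 is a Tuesday, so the first Friday is November 4.
At the standard offset (UTC+12:00), 23:35 UTC + 12h = 11:35 Dorium standard time (rolling into the next day, 21 April 2022).
The standard-time date in Dorium, April 21, 2022, does not fall between 25 April and 4 November, so daylight saving is not in effect and Dorium is at UTC+12:00.
23:35 UTC + 12h = 11:35 Dorium (rolling into the next day, 21 April 2022).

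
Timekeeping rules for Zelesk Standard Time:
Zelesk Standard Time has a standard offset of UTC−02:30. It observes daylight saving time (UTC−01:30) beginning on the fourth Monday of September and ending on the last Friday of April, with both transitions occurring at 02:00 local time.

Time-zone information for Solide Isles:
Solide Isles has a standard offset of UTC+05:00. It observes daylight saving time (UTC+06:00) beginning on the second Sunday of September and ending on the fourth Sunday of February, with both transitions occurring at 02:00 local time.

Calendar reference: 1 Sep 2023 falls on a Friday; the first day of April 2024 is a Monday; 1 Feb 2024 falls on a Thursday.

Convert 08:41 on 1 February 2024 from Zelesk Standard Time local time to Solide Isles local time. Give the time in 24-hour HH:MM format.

16:11

1 September 2023 is a Friday, so the first Monday is September 4 and the fourth is September 25.
1 April 2024 is a Monday, so Fridays fall on 5, 12, 19, 26; the last is April 26.
Daylight saving runs 25 September 2023 – 26 April 2024; 1 February 2024 is inside that window, so Zelesk Standard Time is at UTC−01:30.
08:41 Zelesk Standard Time + 1h30m = 10:11 UTC.
1 September 2023 is a Friday, so the first Sunday is September 3 and the second is September 10.
1 February 2024 is a Thursday, so the first Sunday is February 4 and the fourth is February 25.
At the standard offset (UTC+05:00), 10:11 UTC + 5h = 15:11 Solide Isles standard time.
The standard-time date in Solide Isles, 1 February 2024, falls between 10 September 2023 and 25 February 2024, so daylight saving is in effect and Solide Isles is at UTC+06:00.
10:11 UTC + 6h = 16:11 Solide Isles.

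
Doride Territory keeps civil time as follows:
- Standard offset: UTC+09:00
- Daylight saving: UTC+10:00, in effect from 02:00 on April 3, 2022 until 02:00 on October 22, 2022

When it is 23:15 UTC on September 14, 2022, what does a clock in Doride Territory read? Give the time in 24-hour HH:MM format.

At the standard offset (UTC+09:00), 23:15 UTC + 9h = 08:15 Doride Territory standard time (rolling into the next day, 15 September 2022).
The standard-time date in Doride Territory, September 15, 2022, falls between 3 April and 22 October, so daylight saving is in effect and Doride Territory is at UTC+10:00.
23:15 UTC + 10h = 09:15 local (rolling into the next day, 15 September 2022).

09:15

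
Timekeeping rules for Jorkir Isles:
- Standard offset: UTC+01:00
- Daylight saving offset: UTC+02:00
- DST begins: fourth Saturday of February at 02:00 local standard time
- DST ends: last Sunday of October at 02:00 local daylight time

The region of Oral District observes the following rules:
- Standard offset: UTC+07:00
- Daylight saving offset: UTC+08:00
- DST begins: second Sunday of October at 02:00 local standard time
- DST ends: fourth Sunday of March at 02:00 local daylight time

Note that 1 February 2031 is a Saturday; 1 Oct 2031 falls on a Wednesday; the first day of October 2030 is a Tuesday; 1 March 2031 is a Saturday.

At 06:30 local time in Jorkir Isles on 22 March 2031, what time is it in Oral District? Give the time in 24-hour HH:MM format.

12:30

1 February 2031 is a Saturday, so the first Saturday is February 1 and the fourth is February 22.
1 October 2031 is a Wednesday, so Sundays fall on 5, 12, 19, 26; the last is October 26.
22 March 2031 lies within the daylight-saving period (22 February – 26 October), so Jorkir Isles is on daylight time, UTC+02:00.
06:30 Jorkir Isles − 2h = 04:30 UTC.
1 October 2030 is a Tuesday, so the first Sunday is October 6 and the second is October 13.
1 March 2031 is a Saturday, so the first Sunday is March 2 and the fourth is March 23.
At the standard offset (UTC+07:00), 04:30 UTC + 7h = 11:30 Oral District standard time.
The standard-time date in Oral District, 22 March 2031, falls between 13 October 2030 and 23 March 2031, so daylight saving is in effect and Oral District is at UTC+08:00.
04:30 UTC + 8h = 12:30 Oral District.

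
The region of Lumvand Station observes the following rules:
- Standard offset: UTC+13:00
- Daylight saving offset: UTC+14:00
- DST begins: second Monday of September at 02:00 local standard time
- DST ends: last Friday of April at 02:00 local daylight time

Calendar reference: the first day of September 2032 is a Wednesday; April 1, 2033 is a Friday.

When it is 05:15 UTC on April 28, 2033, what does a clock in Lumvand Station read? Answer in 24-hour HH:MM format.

19:15

1 September 2032 is a Wednesday, so the first Monday is September 6 and the second is September 13.
1 April 2033 is a Friday, so Fridays fall on 1, 8, 15, 22, 29; the last is April 29.
At the standard offset (UTC+13:00), 05:15 UTC + 13h = 18:15 Lumvand Station standard time.
Daylight saving runs 13 September 2032 – 29 April 2033; the standard-time date in Lumvand Station, April 28, 2033, is inside that window, so Lumvand Station is at UTC+14:00.
05:15 UTC + 14h = 19:15 local.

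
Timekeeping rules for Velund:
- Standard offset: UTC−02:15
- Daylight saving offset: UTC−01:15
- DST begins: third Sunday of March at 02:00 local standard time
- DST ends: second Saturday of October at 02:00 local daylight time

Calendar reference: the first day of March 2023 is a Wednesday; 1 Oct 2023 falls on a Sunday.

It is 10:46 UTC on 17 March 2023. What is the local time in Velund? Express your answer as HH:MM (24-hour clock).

08:31

1 March 2023 is a Wednesday, so the first Sunday is March 5 and the third is March 19.
1 October 2023 is a Sunday, so the first Saturday is October 7 and the second is October 14.
At the standard offset (UTC−02:15), 10:46 UTC − 2h15m = 08:31 Velund standard time.
The standard-time date in Velund, 17 March 2023, does not fall between 19 March and 14 October, so daylight saving is not in effect and Velund is at UTC−02:15.
10:46 UTC − 2h15m = 08:31 local.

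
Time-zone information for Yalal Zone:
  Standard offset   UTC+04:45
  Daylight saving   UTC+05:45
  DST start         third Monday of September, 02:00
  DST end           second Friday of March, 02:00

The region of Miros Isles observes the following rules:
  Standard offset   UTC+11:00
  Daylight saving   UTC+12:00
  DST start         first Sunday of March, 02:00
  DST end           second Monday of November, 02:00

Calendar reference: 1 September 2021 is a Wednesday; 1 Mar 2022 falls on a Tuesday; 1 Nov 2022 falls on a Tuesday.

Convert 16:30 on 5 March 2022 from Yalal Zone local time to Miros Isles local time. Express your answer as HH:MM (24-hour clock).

1 September 2021 is a Wednesday, so the first Monday is September 6 and the third is September 20.
1 March 2022 is a Tuesday, so the first Friday is March 4 and the second is March 11.
Daylight saving runs 20 September 2021 – 11 March 2022; 5 March 2022 is inside that window, so Yalal Zone is at UTC+05:45.
16:30 Yalal Zone − 5h45m = 10:45 UTC.
1 March 2022 is a Tuesday, so the first Sunday is March 6.
1 November 2022 is a Tuesday, so the first Monday is November 7 and the second is November 14.
At the standard offset (UTC+11:00), 10:45 UTC + 11h = 21:45 Miros Isles standard time.
Daylight saving runs 6 March – 14 November; the standard-time date in Miros Isles, 5 March 2022, is outside that window, so Miros Isles is on standard time at UTC+11:00.
10:45 UTC + 11h = 21:45 Miros Isles.

21:45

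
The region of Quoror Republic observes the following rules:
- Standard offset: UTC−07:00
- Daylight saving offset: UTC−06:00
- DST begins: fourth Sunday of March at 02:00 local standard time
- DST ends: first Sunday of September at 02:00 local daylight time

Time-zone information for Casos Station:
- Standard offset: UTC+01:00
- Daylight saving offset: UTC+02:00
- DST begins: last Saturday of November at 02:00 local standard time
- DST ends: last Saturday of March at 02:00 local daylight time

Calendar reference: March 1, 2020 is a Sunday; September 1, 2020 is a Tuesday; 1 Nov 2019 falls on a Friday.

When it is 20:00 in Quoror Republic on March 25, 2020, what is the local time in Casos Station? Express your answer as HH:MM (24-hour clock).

04:00

1 March 2020 is a Sunday, so the first Sunday is March 1 and the fourth is March 22.
1 September 2020 is a Tuesday, so the first Sunday is September 6.
Daylight saving runs 22 March – 6 September; March 25, 2020 is inside that window, so Quoror Republic is at UTC−06:00.
20:00 Quoror Republic + 6h = 02:00 UTC (rolling into the next day, 26 March 2020).
1 November 2019 is a Friday, so Saturdays fall on 2, 9, 16, 23, 30; the last is November 30.
1 March 2020 is a Sunday, so Saturdays fall on 7, 14, 21, 28; the last is March 28.
At the standard offset (UTC+01:00), 02:00 UTC + 1h = 03:00 Casos Station standard time.
The standard-time date in Casos Station, March 26, 2020, lies within the daylight-saving period (30 November 2019 – 28 March 2020), so Casos Station is on daylight time, UTC+02:00.
02:00 UTC + 2h = 04:00 Casos Station.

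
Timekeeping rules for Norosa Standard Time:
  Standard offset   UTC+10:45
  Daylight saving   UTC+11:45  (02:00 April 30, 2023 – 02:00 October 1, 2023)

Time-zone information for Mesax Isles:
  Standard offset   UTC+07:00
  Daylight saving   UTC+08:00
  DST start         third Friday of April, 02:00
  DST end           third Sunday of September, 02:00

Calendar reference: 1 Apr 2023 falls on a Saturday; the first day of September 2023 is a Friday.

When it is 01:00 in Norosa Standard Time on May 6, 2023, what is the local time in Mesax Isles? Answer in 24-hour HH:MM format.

May 6, 2023 lies within the daylight-saving period (30 April – 1 October), so Norosa Standard Time is on daylight time, UTC+11:45.
01:00 Norosa Standard Time − 11h45m = 13:15 UTC (rolling into the previous day, 5 May 2023).
1 April 2023 is a Saturday, so the first Friday is April 7 and the third is April 21.
1 September 2023 is a Friday, so the first Sunday is September 3 and the third is September 17.
At the standard offset (UTC+07:00), 13:15 UTC + 7h = 20:15 Mesax Isles standard time.
Daylight saving runs 21 April – 17 September; the standard-time date in Mesax Isles, May 5, 2023, is inside that window, so Mesax Isles is at UTC+08:00.
13:15 UTC + 8h = 21:15 Mesax Isles.

21:15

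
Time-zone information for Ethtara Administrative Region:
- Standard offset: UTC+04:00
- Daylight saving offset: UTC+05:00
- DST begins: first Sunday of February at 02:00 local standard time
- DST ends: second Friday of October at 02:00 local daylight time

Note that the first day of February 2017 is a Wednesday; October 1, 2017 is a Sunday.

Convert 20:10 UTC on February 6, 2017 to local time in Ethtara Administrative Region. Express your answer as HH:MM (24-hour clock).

01:10

1 February 2017 is a Wednesday, so the first Sunday is February 5.
1 October 2017 is a Sunday, so the first Friday is October 6 and the second is October 13.
At the standard offset (UTC+04:00), 20:10 UTC + 4h = 00:10 Ethtara Administrative Region standard time (rolling into the next day, 7 February 2017).
The standard-time date in Ethtara Administrative Region, February 7, 2017, lies within the daylight-saving period (5 February – 13 October), so Ethtara Administrative Region is on daylight time, UTC+05:00.
20:10 UTC + 5h = 01:10 local (rolling into the next day, 7 February 2017).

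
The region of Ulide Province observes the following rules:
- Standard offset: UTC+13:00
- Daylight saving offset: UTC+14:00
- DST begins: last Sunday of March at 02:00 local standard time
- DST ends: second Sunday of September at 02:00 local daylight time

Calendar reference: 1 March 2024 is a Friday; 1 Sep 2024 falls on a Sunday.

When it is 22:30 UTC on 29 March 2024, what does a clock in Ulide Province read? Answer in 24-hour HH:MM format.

11:30

1 March 2024 is a Friday, so Sundays fall on 3, 10, 17, 24, 31; the last is March 31.
1 September 2024 is a Sunday, so the first Sunday is September 1 and the second is September 8.
At the standard offset (UTC+13:00), 22:30 UTC + 13h = 11:30 Ulide Province standard time (rolling into the next day, 30 March 2024).
The standard-time date in Ulide Province, 30 March 2024, is outside the daylight-saving period (31 March – 8 September), so Ulide Province is on standard time, UTC+13:00.
22:30 UTC + 13h = 11:30 local (rolling into the next day, 30 March 2024).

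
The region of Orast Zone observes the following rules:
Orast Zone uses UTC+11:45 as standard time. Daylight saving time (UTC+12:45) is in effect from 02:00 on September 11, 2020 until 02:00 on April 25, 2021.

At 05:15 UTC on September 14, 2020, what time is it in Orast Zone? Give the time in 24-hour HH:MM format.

At the standard offset (UTC+11:45), 05:15 UTC + 11h45m = 17:00 Orast Zone standard time.
The standard-time date in Orast Zone, September 14, 2020, lies within the daylight-saving period (11 September 2020 – 25 April 2021), so Orast Zone is on daylight time, UTC+12:45.
05:15 UTC + 12h45m = 18:00 local.

18:00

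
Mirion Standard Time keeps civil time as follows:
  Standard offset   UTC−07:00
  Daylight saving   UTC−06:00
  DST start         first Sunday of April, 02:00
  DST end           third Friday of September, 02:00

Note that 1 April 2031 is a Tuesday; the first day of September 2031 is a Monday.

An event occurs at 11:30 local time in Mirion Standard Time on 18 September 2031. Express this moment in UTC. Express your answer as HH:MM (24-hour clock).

17:30

1 April 2031 is a Tuesday, so the first Sunday is April 6.
1 September 2031 is a Monday, so the first Friday is September 5 and the third is September 19.
Daylight saving runs 6 April – 19 September; 18 September 2031 is inside that window, so Mirion Standard Time is at UTC−06:00.
11:30 local + 6h = 17:30 UTC.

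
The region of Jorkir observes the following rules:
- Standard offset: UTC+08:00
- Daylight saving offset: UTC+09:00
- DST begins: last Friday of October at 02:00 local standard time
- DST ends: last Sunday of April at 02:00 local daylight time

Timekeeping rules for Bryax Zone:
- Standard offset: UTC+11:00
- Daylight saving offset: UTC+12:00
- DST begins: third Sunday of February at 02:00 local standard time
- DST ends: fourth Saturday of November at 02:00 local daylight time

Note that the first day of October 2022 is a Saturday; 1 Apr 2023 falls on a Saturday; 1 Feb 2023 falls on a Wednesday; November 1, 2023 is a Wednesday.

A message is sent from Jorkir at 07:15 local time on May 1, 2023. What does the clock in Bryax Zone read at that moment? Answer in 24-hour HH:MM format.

11:15

1 October 2022 is a Saturday, so Fridays fall on 7, 14, 21, 28; the last is October 28.
1 April 2023 is a Saturday, so Sundays fall on 2, 9, 16, 23, 30; the last is April 30.
Daylight saving runs 28 October 2022 – 30 April 2023; May 1, 2023 is outside that window, so Jorkir is on standard time at UTC+08:00.
07:15 Jorkir − 8h = 23:15 UTC (rolling into the previous day, 30 April 2023).
1 February 2023 is a Wednesday, so the first Sunday is February 5 and the third is February 19.
1 November 2023 is a Wednesday, so the first Saturday is November 4 and the fourth is November 25.
At the standard offset (UTC+11:00), 23:15 UTC + 11h = 10:15 Bryax Zone standard time (rolling into the next day, 1 May 2023).
The standard-time date in Bryax Zone, May 1, 2023, falls between 19 February and 25 November, so daylight saving is in effect and Bryax Zone is at UTC+12:00.
23:15 UTC + 12h = 11:15 Bryax Zone (rolling into the next day, 1 May 2023).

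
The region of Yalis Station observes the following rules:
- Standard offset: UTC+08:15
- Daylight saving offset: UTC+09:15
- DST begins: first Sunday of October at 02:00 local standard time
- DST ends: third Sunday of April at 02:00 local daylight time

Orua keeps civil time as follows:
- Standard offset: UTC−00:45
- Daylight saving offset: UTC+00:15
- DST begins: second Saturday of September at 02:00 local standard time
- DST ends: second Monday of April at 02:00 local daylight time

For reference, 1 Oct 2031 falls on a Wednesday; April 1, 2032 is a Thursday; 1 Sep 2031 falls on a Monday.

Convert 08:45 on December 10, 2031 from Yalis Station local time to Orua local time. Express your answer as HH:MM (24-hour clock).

23:45

1 October 2031 is a Wednesday, so the first Sunday is October 5.
1 April 2032 is a Thursday, so the first Sunday is April 4 and the third is April 18.
December 10, 2031 falls between 5 October 2031 and 18 April 2032, so daylight saving is in effect and Yalis Station is at UTC+09:15.
08:45 Yalis Station − 9h15m = 23:30 UTC (rolling into the previous day, 9 December 2031).
1 September 2031 is a Monday, so the first Saturday is September 6 and the second is September 13.
1 April 2032 is a Thursday, so the first Monday is April 5 and the second is April 12.
At the standard offset (UTC−00:45), 23:30 UTC − 0h45m = 22:45 Orua standard time.
Daylight saving runs 13 September 2031 – 12 April 2032; the standard-time date in Orua, December 9, 2031, is inside that window, so Orua is at UTC+00:15.
23:30 UTC + 0h15m = 23:45 Orua.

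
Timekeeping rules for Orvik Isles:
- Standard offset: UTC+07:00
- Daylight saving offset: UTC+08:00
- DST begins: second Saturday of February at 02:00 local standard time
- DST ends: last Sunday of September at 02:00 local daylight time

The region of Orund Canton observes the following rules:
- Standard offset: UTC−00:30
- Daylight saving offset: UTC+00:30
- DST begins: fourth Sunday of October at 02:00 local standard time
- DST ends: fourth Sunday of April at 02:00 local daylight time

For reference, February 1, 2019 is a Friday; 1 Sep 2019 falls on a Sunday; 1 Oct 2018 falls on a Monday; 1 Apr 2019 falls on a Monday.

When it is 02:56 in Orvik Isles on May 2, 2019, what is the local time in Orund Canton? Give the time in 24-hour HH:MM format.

18:26

1 February 2019 is a Friday, so the first Saturday is February 2 and the second is February 9.
1 September 2019 is a Sunday, so Sundays fall on 1, 8, 15, 22, 29; the last is September 29.
May 2, 2019 lies within the daylight-saving period (9 February – 29 September), so Orvik Isles is on daylight time, UTC+08:00.
02:56 Orvik Isles − 8h = 18:56 UTC (rolling into the previous day, 1 May 2019).
1 October 2018 is a Monday, so the first Sunday is October 7 and the fourth is October 28.
1 April 2019 is a Monday, so the first Sunday is April 7 and the fourth is April 28.
At the standard offset (UTC−00:30), 18:56 UTC − 0h30m = 18:26 Orund Canton standard time.
The standard-time date in Orund Canton, May 1, 2019, does not fall between 28 October 2018 and 28 April 2019, so daylight saving is not in effect and Orund Canton is at UTC−00:30.
18:56 UTC − 0h30m = 18:26 Orund Canton.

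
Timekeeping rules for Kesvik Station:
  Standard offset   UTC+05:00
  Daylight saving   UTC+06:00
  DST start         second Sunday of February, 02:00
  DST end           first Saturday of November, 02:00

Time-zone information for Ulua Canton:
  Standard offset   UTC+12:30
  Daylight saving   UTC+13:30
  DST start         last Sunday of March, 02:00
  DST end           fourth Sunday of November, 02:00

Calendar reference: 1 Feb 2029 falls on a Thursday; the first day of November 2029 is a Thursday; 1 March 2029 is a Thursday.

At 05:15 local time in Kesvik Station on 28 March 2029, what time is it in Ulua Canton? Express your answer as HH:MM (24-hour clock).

1 February 2029 is a Thursday, so the first Sunday is February 4 and the second is February 11.
1 November 2029 is a Thursday, so the first Saturday is November 3.
28 March 2029 falls between 11 February and 3 November, so daylight saving is in effect and Kesvik Station is at UTC+06:00.
05:15 Kesvik Station − 6h = 23:15 UTC (rolling into the previous day, 27 March 2029).
1 March 2029 is a Thursday, so Sundays fall on 4, 11, 18, 25; the last is March 25.
1 November 2029 is a Thursday, so the first Sunday is November 4 and the fourth is November 25.
At the standard offset (UTC+12:30), 23:15 UTC + 12h30m = 11:45 Ulua Canton standard time (rolling into the next day, 28 March 2029).
The standard-time date in Ulua Canton, 28 March 2029, falls between 25 March and 25 November, so daylight saving is in effect and Ulua Canton is at UTC+13:30.
23:15 UTC + 13h30m = 12:45 Ulua Canton (rolling into the next day, 28 March 2029).

12:45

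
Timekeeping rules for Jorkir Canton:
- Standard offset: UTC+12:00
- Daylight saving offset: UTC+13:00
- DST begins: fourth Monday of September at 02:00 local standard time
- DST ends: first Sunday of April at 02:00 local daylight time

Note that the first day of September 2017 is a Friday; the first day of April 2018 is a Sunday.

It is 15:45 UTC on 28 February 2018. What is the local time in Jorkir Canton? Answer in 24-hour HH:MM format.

04:45

1 September 2017 is a Friday, so the first Monday is September 4 and the fourth is September 25.
1 April 2018 is a Sunday, so the first Sunday is April 1.
At the standard offset (UTC+12:00), 15:45 UTC + 12h = 03:45 Jorkir Canton standard time (rolling into the next day, 1 March 2018).
The standard-time date in Jorkir Canton, 1 March 2018, falls between 25 September 2017 and 1 April 2018, so daylight saving is in effect and Jorkir Canton is at UTC+13:00.
15:45 UTC + 13h = 04:45 local (rolling into the next day, 1 March 2018).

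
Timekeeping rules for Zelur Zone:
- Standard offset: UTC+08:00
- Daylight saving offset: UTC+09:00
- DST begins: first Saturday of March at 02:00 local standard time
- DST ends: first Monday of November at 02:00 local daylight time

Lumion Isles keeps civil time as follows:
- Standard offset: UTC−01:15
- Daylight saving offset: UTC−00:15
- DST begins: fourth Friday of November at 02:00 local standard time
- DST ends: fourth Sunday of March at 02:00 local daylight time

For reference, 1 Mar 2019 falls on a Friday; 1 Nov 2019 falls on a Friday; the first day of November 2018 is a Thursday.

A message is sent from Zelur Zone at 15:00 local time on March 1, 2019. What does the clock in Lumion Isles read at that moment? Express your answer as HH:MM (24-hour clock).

1 March 2019 is a Friday, so the first Saturday is March 2.
1 November 2019 is a Friday, so the first Monday is November 4.
March 1, 2019 is outside the daylight-saving period (2 March – 4 November), so Zelur Zone is on standard time, UTC+08:00.
15:00 Zelur Zone − 8h = 07:00 UTC.
1 November 2018 is a Thursday, so the first Friday is November 2 and the fourth is November 23.
1 March 2019 is a Friday, so the first Sunday is March 3 and the fourth is March 24.
At the standard offset (UTC−01:15), 07:00 UTC − 1h15m = 05:45 Lumion Isles standard time.
The standard-time date in Lumion Isles, March 1, 2019, lies within the daylight-saving period (23 November 2018 – 24 March 2019), so Lumion Isles is on daylight time, UTC−00:15.
07:00 UTC − 0h15m = 06:45 Lumion Isles.

06:45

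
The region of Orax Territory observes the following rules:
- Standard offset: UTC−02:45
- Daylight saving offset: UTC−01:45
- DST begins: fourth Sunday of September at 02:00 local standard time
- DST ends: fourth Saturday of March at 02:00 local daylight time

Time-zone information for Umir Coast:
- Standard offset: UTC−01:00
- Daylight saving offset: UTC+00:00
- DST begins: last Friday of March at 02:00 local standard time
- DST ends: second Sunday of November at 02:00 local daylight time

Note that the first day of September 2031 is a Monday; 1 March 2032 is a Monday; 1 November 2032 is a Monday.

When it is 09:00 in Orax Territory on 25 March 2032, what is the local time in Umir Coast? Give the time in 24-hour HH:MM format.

1 September 2031 is a Monday, so the first Sunday is September 7 and the fourth is September 28.
1 March 2032 is a Monday, so the first Saturday is March 6 and the fourth is March 27.
25 March 2032 lies within the daylight-saving period (28 September 2031 – 27 March 2032), so Orax Territory is on daylight time, UTC−01:45.
09:00 Orax Territory + 1h45m = 10:45 UTC.
1 March 2032 is a Monday, so Fridays fall on 5, 12, 19, 26; the last is March 26.
1 November 2032 is a Monday, so the first Sunday is November 7 and the second is November 14.
At the standard offset (UTC−01:00), 10:45 UTC − 1h = 09:45 Umir Coast standard time.
The standard-time date in Umir Coast, 25 March 2032, does not fall between 26 March and 14 November, so daylight saving is not in effect and Umir Coast is at UTC−01:00.
10:45 UTC − 1h = 09:45 Umir Coast.

09:45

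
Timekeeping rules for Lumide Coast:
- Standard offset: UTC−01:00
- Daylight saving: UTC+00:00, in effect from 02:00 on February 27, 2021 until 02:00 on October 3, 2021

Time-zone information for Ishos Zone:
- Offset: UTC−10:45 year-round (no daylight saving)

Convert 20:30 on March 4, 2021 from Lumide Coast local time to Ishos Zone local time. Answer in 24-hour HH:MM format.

Daylight saving runs 27 February – 3 October; March 4, 2021 is inside that window, so Lumide Coast is at UTC+00:00.
20:30 Lumide Coast − 0h = 20:30 UTC.
Ishos Zone has no daylight saving, so its offset is UTC−10:45 year-round.
20:30 UTC − 10h45m = 09:45 Ishos Zone.

09:45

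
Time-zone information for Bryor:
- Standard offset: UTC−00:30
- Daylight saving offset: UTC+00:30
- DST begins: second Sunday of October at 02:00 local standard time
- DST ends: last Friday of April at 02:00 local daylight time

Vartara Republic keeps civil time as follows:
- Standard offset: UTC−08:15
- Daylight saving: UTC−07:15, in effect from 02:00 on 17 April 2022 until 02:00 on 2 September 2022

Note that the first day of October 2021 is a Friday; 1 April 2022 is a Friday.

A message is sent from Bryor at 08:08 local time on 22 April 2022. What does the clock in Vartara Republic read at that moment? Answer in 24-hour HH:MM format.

00:23

1 October 2021 is a Friday, so the first Sunday is October 3 and the second is October 10.
1 April 2022 is a Friday, so Fridays fall on 1, 8, 15, 22, 29; the last is April 29.
22 April 2022 falls between 10 October 2021 and 29 April 2022, so daylight saving is in effect and Bryor is at UTC+00:30.
08:08 Bryor − 0h30m = 07:38 UTC.
At the standard offset (UTC−08:15), 07:38 UTC − 8h15m = 23:23 Vartara Republic standard time (rolling into the previous day, 21 April 2022).
The standard-time date in Vartara Republic, 21 April 2022, lies within the daylight-saving period (17 April – 2 September), so Vartara Republic is on daylight time, UTC−07:15.
07:38 UTC − 7h15m = 00:23 Vartara Republic.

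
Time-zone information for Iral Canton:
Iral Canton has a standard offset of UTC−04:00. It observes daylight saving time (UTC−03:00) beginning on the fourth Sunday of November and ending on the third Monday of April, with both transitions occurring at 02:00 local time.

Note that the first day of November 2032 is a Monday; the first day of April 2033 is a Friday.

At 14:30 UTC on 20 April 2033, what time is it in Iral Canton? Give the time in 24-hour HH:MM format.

10:30

1 November 2032 is a Monday, so the first Sunday is November 7 and the fourth is November 28.
1 April 2033 is a Friday, so the first Monday is April 4 and the third is April 18.
At the standard offset (UTC−04:00), 14:30 UTC − 4h = 10:30 Iral Canton standard time.
Daylight saving runs 28 November 2032 – 18 April 2033; the standard-time date in Iral Canton, 20 April 2033, is outside that window, so Iral Canton is on standard time at UTC−04:00.
14:30 UTC − 4h = 10:30 local.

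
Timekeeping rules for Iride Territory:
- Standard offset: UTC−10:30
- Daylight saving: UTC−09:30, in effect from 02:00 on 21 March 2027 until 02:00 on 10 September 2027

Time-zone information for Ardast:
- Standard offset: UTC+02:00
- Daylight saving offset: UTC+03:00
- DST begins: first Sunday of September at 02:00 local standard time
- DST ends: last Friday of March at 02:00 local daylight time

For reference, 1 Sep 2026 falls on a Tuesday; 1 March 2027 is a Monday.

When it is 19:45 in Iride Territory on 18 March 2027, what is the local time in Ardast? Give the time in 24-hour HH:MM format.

09:15

18 March 2027 is outside the daylight-saving period (21 March – 10 September), so Iride Territory is on standard time, UTC−10:30.
19:45 Iride Territory + 10h30m = 06:15 UTC (rolling into the next day, 19 March 2027).
1 September 2026 is a Tuesday, so the first Sunday is September 6.
1 March 2027 is a Monday, so Fridays fall on 5, 12, 19, 26; the last is March 26.
At the standard offset (UTC+02:00), 06:15 UTC + 2h = 08:15 Ardast standard time.
The standard-time date in Ardast, 19 March 2027, lies within the daylight-saving period (6 September 2026 – 26 March 2027), so Ardast is on daylight time, UTC+03:00.
06:15 UTC + 3h = 09:15 Ardast.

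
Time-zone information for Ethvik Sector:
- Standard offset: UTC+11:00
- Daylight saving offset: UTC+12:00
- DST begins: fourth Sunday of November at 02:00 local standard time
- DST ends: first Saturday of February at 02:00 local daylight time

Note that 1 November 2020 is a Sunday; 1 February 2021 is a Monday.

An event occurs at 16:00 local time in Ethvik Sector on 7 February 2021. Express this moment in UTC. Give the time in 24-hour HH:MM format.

05:00

1 November 2020 is a Sunday, so the first Sunday is November 1 and the fourth is November 22.
1 February 2021 is a Monday, so the first Saturday is February 6.
7 February 2021 does not fall between 22 November 2020 and 6 February 2021, so daylight saving is not in effect and Ethvik Sector is at UTC+11:00.
16:00 local − 11h = 05:00 UTC.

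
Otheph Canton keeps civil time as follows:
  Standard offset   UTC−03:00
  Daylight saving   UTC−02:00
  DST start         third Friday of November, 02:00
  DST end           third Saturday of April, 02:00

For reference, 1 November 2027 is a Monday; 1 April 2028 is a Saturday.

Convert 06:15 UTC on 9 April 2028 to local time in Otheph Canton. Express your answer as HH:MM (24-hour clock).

04:15

1 November 2027 is a Monday, so the first Friday is November 5 and the third is November 19.
1 April 2028 is a Saturday, so the first Saturday is April 1 and the third is April 15.
At the standard offset (UTC−03:00), 06:15 UTC − 3h = 03:15 Otheph Canton standard time.
Daylight saving runs 19 November 2027 – 15 April 2028; the standard-time date in Otheph Canton, 9 April 2028, is inside that window, so Otheph Canton is at UTC−02:00.
06:15 UTC − 2h = 04:15 local.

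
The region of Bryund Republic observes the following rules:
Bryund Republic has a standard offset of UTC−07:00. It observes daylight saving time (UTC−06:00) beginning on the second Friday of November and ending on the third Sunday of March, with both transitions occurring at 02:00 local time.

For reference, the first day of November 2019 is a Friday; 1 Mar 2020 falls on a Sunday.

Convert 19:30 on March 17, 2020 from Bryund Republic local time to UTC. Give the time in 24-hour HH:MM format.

02:30

1 November 2019 is a Friday, so the first Friday is November 1 and the second is November 8.
1 March 2020 is a Sunday, so the first Sunday is March 1 and the third is March 15.
March 17, 2020 is outside the daylight-saving period (8 November 2019 – 15 March 2020), so Bryund Republic is on standard time, UTC−07:00.
19:30 local + 7h = 02:30 UTC (rolling into the next day, 18 March 2020).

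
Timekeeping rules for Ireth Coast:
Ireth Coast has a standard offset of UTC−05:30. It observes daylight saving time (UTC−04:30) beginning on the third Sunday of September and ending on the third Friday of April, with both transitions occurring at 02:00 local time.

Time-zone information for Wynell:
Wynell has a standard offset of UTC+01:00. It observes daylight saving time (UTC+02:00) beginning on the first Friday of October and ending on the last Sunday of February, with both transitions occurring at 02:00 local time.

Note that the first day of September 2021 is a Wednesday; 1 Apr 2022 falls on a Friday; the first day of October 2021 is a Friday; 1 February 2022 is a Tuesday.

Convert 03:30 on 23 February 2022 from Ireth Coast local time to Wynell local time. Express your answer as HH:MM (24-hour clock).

1 September 2021 is a Wednesday, so the first Sunday is September 5 and the third is September 19.
1 April 2022 is a Friday, so the first Friday is April 1 and the third is April 15.
23 February 2022 falls between 19 September 2021 and 15 April 2022, so daylight saving is in effect and Ireth Coast is at UTC−04:30.
03:30 Ireth Coast + 4h30m = 08:00 UTC.
1 October 2021 is a Friday, so the first Friday is October 1.
1 February 2022 is a Tuesday, so Sundays fall on 6, 13, 20, 27; the last is February 27.
At the standard offset (UTC+01:00), 08:00 UTC + 1h = 09:00 Wynell standard time.
The standard-time date in Wynell, 23 February 2022, falls between 1 October 2021 and 27 February 2022, so daylight saving is in effect and Wynell is at UTC+02:00.
08:00 UTC + 2h = 10:00 Wynell.

10:00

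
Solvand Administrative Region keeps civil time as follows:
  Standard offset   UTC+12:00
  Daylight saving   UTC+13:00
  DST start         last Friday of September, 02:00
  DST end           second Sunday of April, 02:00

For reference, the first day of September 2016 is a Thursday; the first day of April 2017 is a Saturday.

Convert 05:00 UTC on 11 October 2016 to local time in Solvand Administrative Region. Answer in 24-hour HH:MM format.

1 September 2016 is a Thursday, so Fridays fall on 2, 9, 16, 23, 30; the last is September 30.
1 April 2017 is a Saturday, so the first Sunday is April 2 and the second is April 9.
At the standard offset (UTC+12:00), 05:00 UTC + 12h = 17:00 Solvand Administrative Region standard time.
Daylight saving runs 30 September 2016 – 9 April 2017; the standard-time date in Solvand Administrative Region, 11 October 2016, is inside that window, so Solvand Administrative Region is at UTC+13:00.
05:00 UTC + 13h = 18:00 local.

18:00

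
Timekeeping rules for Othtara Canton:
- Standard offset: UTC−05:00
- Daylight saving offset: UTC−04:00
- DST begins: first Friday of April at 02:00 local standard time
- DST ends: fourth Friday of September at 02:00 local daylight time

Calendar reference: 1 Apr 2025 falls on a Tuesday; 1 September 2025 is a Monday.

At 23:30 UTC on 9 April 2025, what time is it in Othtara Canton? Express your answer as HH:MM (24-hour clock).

19:30

1 April 2025 is a Tuesday, so the first Friday is April 4.
1 September 2025 is a Monday, so the first Friday is September 5 and the fourth is September 26.
At the standard offset (UTC−05:00), 23:30 UTC − 5h = 18:30 Othtara Canton standard time.
Daylight saving runs 4 April – 26 September; the standard-time date in Othtara Canton, 9 April 2025, is inside that window, so Othtara Canton is at UTC−04:00.
23:30 UTC − 4h = 19:30 local.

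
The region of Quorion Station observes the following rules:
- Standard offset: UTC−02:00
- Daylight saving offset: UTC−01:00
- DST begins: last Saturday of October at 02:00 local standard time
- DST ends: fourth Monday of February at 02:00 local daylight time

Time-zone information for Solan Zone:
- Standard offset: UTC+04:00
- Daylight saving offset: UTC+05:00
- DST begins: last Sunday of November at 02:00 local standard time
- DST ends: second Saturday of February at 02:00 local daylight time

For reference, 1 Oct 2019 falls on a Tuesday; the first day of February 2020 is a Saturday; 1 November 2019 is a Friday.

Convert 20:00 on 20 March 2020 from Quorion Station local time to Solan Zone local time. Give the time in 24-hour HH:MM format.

02:00

1 October 2019 is a Tuesday, so Saturdays fall on 5, 12, 19, 26; the last is October 26.
1 February 2020 is a Saturday, so the first Monday is February 3 and the fourth is February 24.
20 March 2020 does not fall between 26 October 2019 and 24 February 2020, so daylight saving is not in effect and Quorion Station is at UTC−02:00.
20:00 Quorion Station + 2h = 22:00 UTC.
1 November 2019 is a Friday, so Sundays fall on 3, 10, 17, 24; the last is November 24.
1 February 2020 is a Saturday, so the first Saturday is February 1 and the second is February 8.
At the standard offset (UTC+04:00), 22:00 UTC + 4h = 02:00 Solan Zone standard time (rolling into the next day, 21 March 2020).
Daylight saving runs 24 November 2019 – 8 February 2020; the standard-time date in Solan Zone, 21 March 2020, is outside that window, so Solan Zone is on standard time at UTC+04:00.
22:00 UTC + 4h = 02:00 Solan Zone (rolling into the next day, 21 March 2020).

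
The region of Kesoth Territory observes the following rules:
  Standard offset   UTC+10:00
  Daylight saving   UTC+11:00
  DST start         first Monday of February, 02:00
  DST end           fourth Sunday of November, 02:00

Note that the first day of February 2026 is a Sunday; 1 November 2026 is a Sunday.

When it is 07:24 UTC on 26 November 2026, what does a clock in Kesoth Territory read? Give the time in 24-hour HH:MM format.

17:24

1 February 2026 is a Sunday, so the first Monday is February 2.
1 November 2026 is a Sunday, so the first Sunday is November 1 and the fourth is November 22.
At the standard offset (UTC+10:00), 07:24 UTC + 10h = 17:24 Kesoth Territory standard time.
Daylight saving runs 2 February – 22 November; the standard-time date in Kesoth Territory, 26 November 2026, is outside that window, so Kesoth Territory is on standard time at UTC+10:00.
07:24 UTC + 10h = 17:24 local.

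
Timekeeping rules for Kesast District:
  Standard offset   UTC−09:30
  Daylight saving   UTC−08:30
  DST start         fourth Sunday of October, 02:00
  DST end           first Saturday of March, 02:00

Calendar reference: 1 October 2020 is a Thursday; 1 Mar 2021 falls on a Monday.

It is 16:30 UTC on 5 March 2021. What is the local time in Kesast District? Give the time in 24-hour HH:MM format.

1 October 2020 is a Thursday, so the first Sunday is October 4 and the fourth is October 25.
1 March 2021 is a Monday, so the first Saturday is March 6.
At the standard offset (UTC−09:30), 16:30 UTC − 9h30m = 07:00 Kesast District standard time.
Daylight saving runs 25 October 2020 – 6 March 2021; the standard-time date in Kesast District, 5 March 2021, is inside that window, so Kesast District is at UTC−08:30.
16:30 UTC − 8h30m = 08:00 local.

08:00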